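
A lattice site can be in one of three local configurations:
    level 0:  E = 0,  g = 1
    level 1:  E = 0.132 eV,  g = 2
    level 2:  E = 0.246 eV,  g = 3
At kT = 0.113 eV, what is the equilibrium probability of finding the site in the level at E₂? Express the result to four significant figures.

0.1734

Eᵢ/kT = 0, 1.16814, 2.17699.
Z = Σ gᵢe^(−Eᵢ/kT) = 1·e^(−0) + 2·e^(−1.16814) + 3·e^(−2.17699) = 1.00000 + 0.621890 + 0.340147 = 1.96204.
P₂ = g₂ e^(−E₂/kT) / Z = 0.340147/1.96204 = 0.1734.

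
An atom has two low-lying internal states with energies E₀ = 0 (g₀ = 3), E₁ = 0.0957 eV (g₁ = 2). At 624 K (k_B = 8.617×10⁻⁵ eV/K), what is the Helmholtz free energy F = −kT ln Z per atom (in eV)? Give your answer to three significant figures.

k_BT = 8.617×10⁻⁵ × 624 K = 0.053770 eV.
Eᵢ/kT = 0, 1.7798.
Z = Σ gᵢe^(−Eᵢ/kT) = 3·e^(−0) + 2·e^(−1.7798) = 3.0000 + 0.33734 = 3.3373.
F = −kT ln Z = −0.053770 × ln(3.3373) = −0.053770 × 1.2052 = -0.0648 eV.

-0.0648 eV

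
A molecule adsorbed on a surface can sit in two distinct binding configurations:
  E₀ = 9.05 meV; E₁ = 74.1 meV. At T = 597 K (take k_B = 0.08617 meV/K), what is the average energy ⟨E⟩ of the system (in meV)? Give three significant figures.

23.4 meV

k_BT = 0.08617 × 597 K = 51.443 meV.
Eᵢ/kT = 0.17592, 1.4404.
Z = Σ e^(−Eᵢ/kT) = e^(−0.17592) + e^(−1.4404) = 0.83869 + 0.23683 = 1.0755.
⟨E⟩ = Σ Eᵢ e^(−Eᵢ/kT) / Z = (9.05·0.83869 + 74.1·0.23683) / 1.0755 = 23.4 meV.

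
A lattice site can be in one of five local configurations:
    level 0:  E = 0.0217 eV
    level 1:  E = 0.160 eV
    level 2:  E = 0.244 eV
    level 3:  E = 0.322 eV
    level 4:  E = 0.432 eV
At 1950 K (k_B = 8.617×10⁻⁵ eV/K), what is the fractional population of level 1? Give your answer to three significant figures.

0.224

k_BT = 8.617×10⁻⁵ × 1950 K = 0.16803 eV.
Eᵢ/kT = 0.12914, 0.95221, 1.4521, 1.9163, 2.5710.
Z = Σ e^(−Eᵢ/kT) = e^(−0.12914) + e^(−0.95221) + e^(−1.4521) + e^(−1.9163) + e^(−2.5710) = 0.87885 + 0.38589 + 0.23408 + 0.14715 + 0.076459 = 1.7224.
P₁ = e^(−E₁/kT) / Z = 0.38589/1.7224 = 0.224.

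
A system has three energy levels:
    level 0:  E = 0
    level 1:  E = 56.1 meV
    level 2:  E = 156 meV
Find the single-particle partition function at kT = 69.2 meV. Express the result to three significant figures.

Z = 1.55

Eᵢ/kT = 0, 0.81069, 2.2543.
Z = Σ e^(−Eᵢ/kT) = e^(−0) + e^(−0.81069) + e^(−2.2543) = 1.0000 + 0.44455 + 0.10495 = 1.5495.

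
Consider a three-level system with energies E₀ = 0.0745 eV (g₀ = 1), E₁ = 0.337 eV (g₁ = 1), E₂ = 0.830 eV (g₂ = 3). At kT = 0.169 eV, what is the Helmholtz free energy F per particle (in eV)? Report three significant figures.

Eᵢ/kT = 0.44083, 1.9941, 4.9112.
Z = Σ gᵢe^(−Eᵢ/kT) = 1·e^(−0.44083) + 1·e^(−1.9941) + 3·e^(−4.9112) = 0.64350 + 0.13614 + 0.022091 = 0.80173.
F = −kT ln Z = −0.169 × ln(0.80173) = −0.169 × -0.22098 = 0.0373 eV.

0.0373 eV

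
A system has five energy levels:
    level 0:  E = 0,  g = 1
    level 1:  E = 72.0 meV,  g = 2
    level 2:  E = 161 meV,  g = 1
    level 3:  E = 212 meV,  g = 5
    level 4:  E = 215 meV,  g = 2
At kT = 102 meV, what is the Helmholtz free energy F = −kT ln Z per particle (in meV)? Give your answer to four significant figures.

Eᵢ/kT = 0, 0.705882, 1.57843, 2.07843, 2.10784.
Z = Σ gᵢe^(−Eᵢ/kT) = 1·e^(−0) + 2·e^(−0.705882) + 1·e^(−1.57843) + 5·e^(−2.07843) + 2·e^(−2.10784) = 1.00000 + 0.987346 + 0.206299 + 0.625633 + 0.243000 = 3.06228.
F = −kT ln Z = −102 × ln(3.06228) = −102 × 1.11916 = -114.2 meV.

-114.2 meV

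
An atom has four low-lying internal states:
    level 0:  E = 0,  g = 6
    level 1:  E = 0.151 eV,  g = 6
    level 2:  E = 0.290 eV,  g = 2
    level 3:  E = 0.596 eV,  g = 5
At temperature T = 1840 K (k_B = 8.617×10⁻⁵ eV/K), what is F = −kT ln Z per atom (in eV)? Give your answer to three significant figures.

k_BT = 8.617×10⁻⁵ × 1840 K = 0.15855 eV.
Eᵢ/kT = 0, 0.95238, 1.8291, 3.7591.
Z = Σ gᵢe^(−Eᵢ/kT) = 6·e^(−0) + 6·e^(−0.95238) + 2·e^(−1.8291) + 5·e^(−3.7591) = 6.0000 + 2.3149 + 0.32112 + 0.11652 = 8.7525.
F = −kT ln Z = −0.15855 × ln(8.7525) = −0.15855 × 2.1693 = -0.344 eV.

-0.344 eV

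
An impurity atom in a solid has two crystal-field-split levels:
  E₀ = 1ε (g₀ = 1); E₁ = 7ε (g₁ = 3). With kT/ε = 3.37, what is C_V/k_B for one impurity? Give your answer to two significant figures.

Eᵢ/kT = 0.2967, 2.077.
Z = Σ gᵢe^(−Eᵢ/kT) = 1·e^(−0.2967) + 3·e^(−2.077) = 0.7433 + 0.3759 = 1.119.
⟨E⟩ = 3.016 ε, ⟨E²⟩ = 17.12 ε².
C_V/k_B = (⟨E²⟩ − ⟨E⟩²)/(kT)² = (17.12 − 9.096)/11.36 = 0.71.

0.71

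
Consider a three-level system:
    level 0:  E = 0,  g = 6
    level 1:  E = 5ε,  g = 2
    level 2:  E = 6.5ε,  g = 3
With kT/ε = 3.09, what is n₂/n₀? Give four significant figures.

n₂/n₀ = (g₂/g₀) exp[−(E₂−E₀)/kT] = (3/6) × exp(−(6.5ε)/(3.09ε)) = (3/6) × exp(-2.10356) = 0.06101.

0.06101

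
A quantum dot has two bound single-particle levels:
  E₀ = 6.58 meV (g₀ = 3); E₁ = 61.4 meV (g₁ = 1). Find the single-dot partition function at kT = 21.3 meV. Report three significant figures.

Eᵢ/kT = 0.30892, 2.8826.
Z = Σ gᵢe^(−Eᵢ/kT) = 3·e^(−0.30892) + 1·e^(−2.8826) = 2.2027 + 0.055989 = 2.2587.

Z = 2.26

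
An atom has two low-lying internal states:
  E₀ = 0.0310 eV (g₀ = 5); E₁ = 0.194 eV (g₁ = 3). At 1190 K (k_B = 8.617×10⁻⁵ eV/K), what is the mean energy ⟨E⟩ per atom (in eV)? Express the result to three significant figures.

0.0488 eV

k_BT = 8.617×10⁻⁵ × 1190 K = 0.10254 eV.
Eᵢ/kT = 0.30232, 1.8919.
Z = Σ gᵢe^(−Eᵢ/kT) = 5·e^(−0.30232) + 3·e^(−1.8919) = 3.6955 + 0.45236 = 4.1479.
⟨E⟩ = Σ Eᵢ gᵢe^(−Eᵢ/kT) / Z = (0.0310·3.6955 + 0.194·0.45236) / 4.1479 = 0.0488 eV.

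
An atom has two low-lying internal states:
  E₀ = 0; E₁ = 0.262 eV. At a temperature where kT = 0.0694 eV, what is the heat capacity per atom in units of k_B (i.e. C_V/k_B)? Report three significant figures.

Eᵢ/kT = 0, 3.7752.
Z = Σ e^(−Eᵢ/kT) = e^(−0) + e^(−3.7752) = 1.0000 + 0.022933 = 1.0229.
⟨E⟩ = 0.0058739 eV, ⟨E²⟩ = 0.0015390 eV².
C_V/k_B = (⟨E²⟩ − ⟨E⟩²)/(kT)² = (0.0015390 − 0.000034503)/0.0048164 = 0.312.

0.312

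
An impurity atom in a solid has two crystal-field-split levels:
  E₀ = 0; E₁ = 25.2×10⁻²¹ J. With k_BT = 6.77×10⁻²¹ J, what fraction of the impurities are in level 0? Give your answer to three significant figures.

0.976

Eᵢ/kT = 0, 3.7223.
Z = Σ e^(−Eᵢ/kT) = e^(−0) + e^(−3.7223) = 1.0000 + 0.024178 = 1.0242.
P₀ = e^(−E₀/kT) / Z = 1.0000/1.0242 = 0.976.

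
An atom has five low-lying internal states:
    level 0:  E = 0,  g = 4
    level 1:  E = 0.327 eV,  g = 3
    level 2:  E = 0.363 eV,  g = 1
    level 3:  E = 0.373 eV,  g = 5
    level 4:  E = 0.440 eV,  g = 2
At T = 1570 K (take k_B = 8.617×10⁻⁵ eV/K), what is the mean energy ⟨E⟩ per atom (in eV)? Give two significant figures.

k_BT = 8.617×10⁻⁵ × 1570 K = 0.1353 eV.
Eᵢ/kT = 0, 2.417, 2.683, 2.757, 3.252.
Z = Σ gᵢe^(−Eᵢ/kT) = 4·e^(−0) + 3·e^(−2.417) + 1·e^(−2.683) + 5·e^(−2.757) + 2·e^(−3.252) = 4.000 + 0.2676 + 0.06836 + 0.3174 + 0.07739 = 4.731.
⟨E⟩ = Σ Eᵢ gᵢe^(−Eᵢ/kT) / Z = (0·4.000 + 0.327·0.2676 + 0.363·0.06836 + 0.373·0.3174 + 0.440·0.07739) / 4.731 = 0.056 eV.

0.056 eV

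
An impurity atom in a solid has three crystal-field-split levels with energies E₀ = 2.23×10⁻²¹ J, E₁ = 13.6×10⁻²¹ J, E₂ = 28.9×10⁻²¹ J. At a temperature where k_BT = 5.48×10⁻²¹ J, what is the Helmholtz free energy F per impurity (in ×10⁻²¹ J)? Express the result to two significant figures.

1.5 ×10⁻²¹ J

Eᵢ/kT = 0.4069, 2.482, 5.274.
Z = Σ e^(−Eᵢ/kT) = e^(−0.4069) + e^(−2.482) + e^(−5.274) = 0.6657 + 0.08358 + 0.005123 = 0.7544.
F = −kT ln Z = −5.48 × ln(0.7544) = −5.48 × -0.2818 = 1.5 ×10⁻²¹ J.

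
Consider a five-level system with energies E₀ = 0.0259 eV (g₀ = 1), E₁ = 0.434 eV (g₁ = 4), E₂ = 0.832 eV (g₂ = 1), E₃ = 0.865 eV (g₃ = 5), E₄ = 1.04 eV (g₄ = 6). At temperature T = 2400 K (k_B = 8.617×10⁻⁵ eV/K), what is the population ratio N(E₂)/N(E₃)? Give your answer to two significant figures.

0.23

k_BT = 8.617×10⁻⁵ × 2400 K = 0.2068 eV.
n₂/n₃ = (g₂/g₃) exp[−(E₂−E₃)/kT] = (1/5) × exp(−(-0.033 eV)/(0.2068 eV)) = (1/5) × exp(0.1596) = 0.23.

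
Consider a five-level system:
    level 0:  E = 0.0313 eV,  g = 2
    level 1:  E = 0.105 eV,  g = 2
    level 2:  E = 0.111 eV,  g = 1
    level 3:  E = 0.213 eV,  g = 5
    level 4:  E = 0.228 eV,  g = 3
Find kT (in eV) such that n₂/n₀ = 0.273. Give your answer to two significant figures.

n₂/n₀ = (g₂/g₀) exp[−(E₂−E₀)/kT] = 0.273.
⇒ (E₂−E₀)/kT = ln((1/2)/0.273) = ln(1.832) = 0.6054.
kT = 0.0797 eV / 0.6054 = 0.13 eV.

0.13 eV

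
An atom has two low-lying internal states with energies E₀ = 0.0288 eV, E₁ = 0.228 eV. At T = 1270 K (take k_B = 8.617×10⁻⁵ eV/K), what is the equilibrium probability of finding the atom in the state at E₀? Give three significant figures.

0.861

k_BT = 8.617×10⁻⁵ × 1270 K = 0.10944 eV.
Eᵢ/kT = 0.26316, 2.0833.
Z = Σ e^(−Eᵢ/kT) = e^(−0.26316) + e^(−2.0833) = 0.76862 + 0.12452 = 0.89314.
P₀ = e^(−E₀/kT) / Z = 0.76862/0.89314 = 0.861.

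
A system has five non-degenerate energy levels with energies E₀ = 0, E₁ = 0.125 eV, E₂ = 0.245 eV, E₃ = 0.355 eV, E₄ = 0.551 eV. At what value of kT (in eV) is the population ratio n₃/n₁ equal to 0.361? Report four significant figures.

0.2257 eV

n₃/n₁ = exp[−(E₃−E₁)/kT] = 0.361.
⇒ (E₃−E₁)/kT = ln(1/0.361) = ln(2.77008) = 1.01888.
kT = 0.230 eV / 1.01888 = 0.2257 eV.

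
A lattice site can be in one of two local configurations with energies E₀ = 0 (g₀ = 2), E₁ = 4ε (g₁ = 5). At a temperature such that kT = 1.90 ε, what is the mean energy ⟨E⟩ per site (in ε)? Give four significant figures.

0.9338 ε

Eᵢ/kT = 0, 2.10526.
Z = Σ gᵢe^(−Eᵢ/kT) = 2·e^(−0) + 5·e^(−2.10526) = 2.00000 + 0.609070 = 2.60907.
⟨E⟩ = Σ Eᵢ gᵢe^(−Eᵢ/kT) / Z = (0·2.00000 + 4·0.609070) / 2.60907 = 0.9338 ε.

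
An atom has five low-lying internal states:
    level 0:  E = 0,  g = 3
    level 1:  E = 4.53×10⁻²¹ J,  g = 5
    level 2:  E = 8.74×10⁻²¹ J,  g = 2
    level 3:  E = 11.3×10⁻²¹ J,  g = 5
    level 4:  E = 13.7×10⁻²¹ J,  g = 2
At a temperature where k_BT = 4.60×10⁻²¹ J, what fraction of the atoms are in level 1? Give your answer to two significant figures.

0.33

Eᵢ/kT = 0, 0.9848, 1.900, 2.457, 2.978.
Z = Σ gᵢe^(−Eᵢ/kT) = 3·e^(−0) + 5·e^(−0.9848) + 2·e^(−1.900) + 5·e^(−2.457) + 2·e^(−2.978) = 3.000 + 1.868 + 0.2991 + 0.4285 + 0.1018 = 5.697.
P₁ = g₁ e^(−E₁/kT) / Z = 1.868/5.697 = 0.33.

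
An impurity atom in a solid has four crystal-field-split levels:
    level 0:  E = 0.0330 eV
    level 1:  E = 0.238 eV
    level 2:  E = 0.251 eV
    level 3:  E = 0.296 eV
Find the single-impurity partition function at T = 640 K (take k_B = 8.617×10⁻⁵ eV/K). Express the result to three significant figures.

Z = 0.578

k_BT = 8.617×10⁻⁵ × 640 K = 0.055149 eV.
Eᵢ/kT = 0.59838, 4.3156, 4.5513, 5.3673.
Z = Σ e^(−Eᵢ/kT) = e^(−0.59838) + e^(−4.3156) + e^(−4.5513) + e^(−5.3673) = 0.54970 + 0.013359 + 0.010553 + 0.0046667 = 0.57828.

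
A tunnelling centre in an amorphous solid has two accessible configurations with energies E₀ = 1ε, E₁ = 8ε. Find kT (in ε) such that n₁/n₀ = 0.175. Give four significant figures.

4.016 ε

n₁/n₀ = exp[−(E₁−E₀)/kT] = 0.175.
⇒ (E₁−E₀)/kT = ln(1/0.175) = ln(5.71429) = 1.74297.
kT = 7ε / 1.74297 = 4.016 ε.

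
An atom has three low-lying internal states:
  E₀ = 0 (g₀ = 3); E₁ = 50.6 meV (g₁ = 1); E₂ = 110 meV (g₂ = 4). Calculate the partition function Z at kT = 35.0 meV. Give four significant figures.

Eᵢ/kT = 0, 1.44571, 3.14286.
Z = Σ gᵢe^(−Eᵢ/kT) = 3·e^(−0) + 1·e^(−1.44571) + 4·e^(−3.14286) = 3.00000 + 0.235579 + 0.172637 = 3.40822.

Z = 3.408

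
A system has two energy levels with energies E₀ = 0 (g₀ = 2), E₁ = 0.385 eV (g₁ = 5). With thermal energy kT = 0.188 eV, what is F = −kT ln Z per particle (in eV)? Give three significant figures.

-0.183 eV

Eᵢ/kT = 0, 2.0479.
Z = Σ gᵢe^(−Eᵢ/kT) = 2·e^(−0) + 5·e^(−2.0479) = 2.0000 + 0.64503 = 2.6450.
F = −kT ln Z = −0.188 × ln(2.6450) = −0.188 × 0.97267 = -0.183 eV.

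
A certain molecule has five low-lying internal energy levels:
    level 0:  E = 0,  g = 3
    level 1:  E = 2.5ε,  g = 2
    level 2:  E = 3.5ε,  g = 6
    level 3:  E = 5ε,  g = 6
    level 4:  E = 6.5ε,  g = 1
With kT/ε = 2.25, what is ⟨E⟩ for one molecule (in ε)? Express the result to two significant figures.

1.7 ε

Eᵢ/kT = 0, 1.111, 1.556, 2.222, 2.889.
Z = Σ gᵢe^(−Eᵢ/kT) = 3·e^(−0) + 2·e^(−1.111) + 6·e^(−1.556) + 6·e^(−2.222) + 1·e^(−2.889) = 3.000 + 0.6585 + 1.266 + 0.6504 + 0.05563 = 5.631.
⟨E⟩ = Σ Eᵢ gᵢe^(−Eᵢ/kT) / Z = (0·3.000 + 2.5·0.6585 + 3.5·1.266 + 5·0.6504 + 6.5·0.05563) / 5.631 = 1.7 ε.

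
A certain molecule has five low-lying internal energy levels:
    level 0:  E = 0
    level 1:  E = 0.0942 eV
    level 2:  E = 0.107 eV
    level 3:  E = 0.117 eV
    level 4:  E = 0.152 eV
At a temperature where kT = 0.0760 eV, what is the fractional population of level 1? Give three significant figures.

0.154

Eᵢ/kT = 0, 1.2395, 1.4079, 1.5395, 2.0000.
Z = Σ e^(−Eᵢ/kT) = e^(−0) + e^(−1.2395) + e^(−1.4079) + e^(−1.5395) + e^(−2.0000) = 1.0000 + 0.28953 + 0.24466 + 0.21449 + 0.13534 = 1.8840.
P₁ = e^(−E₁/kT) / Z = 0.28953/1.8840 = 0.154.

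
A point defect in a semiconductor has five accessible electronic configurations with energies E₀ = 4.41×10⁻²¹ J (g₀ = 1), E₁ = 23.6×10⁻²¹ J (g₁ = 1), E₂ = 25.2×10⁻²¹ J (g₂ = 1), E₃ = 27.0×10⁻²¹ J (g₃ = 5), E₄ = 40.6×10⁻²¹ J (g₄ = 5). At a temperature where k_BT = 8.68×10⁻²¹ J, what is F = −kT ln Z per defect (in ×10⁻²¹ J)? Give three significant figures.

Eᵢ/kT = 0.50806, 2.7189, 2.9032, 3.1106, 4.6774.
Z = Σ gᵢe^(−Eᵢ/kT) = 1·e^(−0.50806) + 1·e^(−2.7189) + 1·e^(−2.9032) + 5·e^(−3.1106) + 5·e^(−4.6774) = 0.60166 + 0.065947 + 0.054847 + 0.22287 + 0.046516 = 0.99184.
F = −kT ln Z = −8.68 × ln(0.99184) = −8.68 × -0.0081935 = 0.0711 ×10⁻²¹ J.

0.0711 ×10⁻²¹ J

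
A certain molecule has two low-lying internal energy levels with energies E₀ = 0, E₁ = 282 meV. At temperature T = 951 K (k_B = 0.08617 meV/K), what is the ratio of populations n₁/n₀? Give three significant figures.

0.0320

k_BT = 0.08617 × 951 K = 81.948 meV.
n₁/n₀ = exp[−(E₁−E₀)/kT] = exp(−(282 meV)/(81.948 meV)) = exp(-3.4412) = 0.0320.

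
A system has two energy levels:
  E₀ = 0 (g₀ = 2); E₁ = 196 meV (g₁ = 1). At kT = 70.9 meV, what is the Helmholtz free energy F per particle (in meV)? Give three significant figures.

-51.3 meV

Eᵢ/kT = 0, 2.7645.
Z = Σ gᵢe^(−Eᵢ/kT) = 2·e^(−0) + 1·e^(−2.7645) = 2.0000 + 0.063008 = 2.0630.
F = −kT ln Z = −70.9 × ln(2.0630) = −70.9 × 0.72416 = -51.3 meV.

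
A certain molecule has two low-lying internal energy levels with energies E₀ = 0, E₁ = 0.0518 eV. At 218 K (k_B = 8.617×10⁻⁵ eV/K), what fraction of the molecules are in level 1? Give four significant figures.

0.05966

k_BT = 8.617×10⁻⁵ × 218 K = 0.0187851 eV.
Eᵢ/kT = 0, 2.75750.
Z = Σ e^(−Eᵢ/kT) = e^(−0) + e^(−2.75750) = 1.00000 + 0.0634502 = 1.06345.
P₁ = e^(−E₁/kT) / Z = 0.0634502/1.06345 = 0.05966.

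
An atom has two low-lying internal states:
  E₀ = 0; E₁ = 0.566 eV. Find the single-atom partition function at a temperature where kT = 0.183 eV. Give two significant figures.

Z = 1.0

Eᵢ/kT = 0, 3.093.
Z = Σ e^(−Eᵢ/kT) = e^(−0) + e^(−3.093) = 1.000 + 0.04537 = 1.045.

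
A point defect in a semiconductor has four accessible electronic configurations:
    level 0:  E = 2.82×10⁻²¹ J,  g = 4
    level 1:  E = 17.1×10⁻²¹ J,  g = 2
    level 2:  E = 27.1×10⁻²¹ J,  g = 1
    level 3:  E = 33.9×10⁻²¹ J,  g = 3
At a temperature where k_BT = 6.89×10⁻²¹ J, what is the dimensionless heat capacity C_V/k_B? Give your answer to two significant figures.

Eᵢ/kT = 0.4093, 2.482, 3.933, 4.920.
Z = Σ gᵢe^(−Eᵢ/kT) = 4·e^(−0.4093) + 2·e^(−2.482) + 1·e^(−3.933) + 3·e^(−4.920) = 2.656 + 0.1672 + 0.01958 + 0.02190 = 2.865.
⟨E⟩ = 4.057, ⟨E²⟩ = 38.24.
C_V/k_B = (⟨E²⟩ − ⟨E⟩²)/(kT)² = (38.24 − 16.46)/47.47 = 0.46.

0.46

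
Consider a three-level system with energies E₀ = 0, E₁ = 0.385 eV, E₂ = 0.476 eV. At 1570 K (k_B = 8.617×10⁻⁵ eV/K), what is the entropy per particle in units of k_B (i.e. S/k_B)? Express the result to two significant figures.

k_BT = 8.617×10⁻⁵ × 1570 K = 0.1353 eV.
Eᵢ/kT = 0, 2.846, 3.518.
Z = Σ e^(−Eᵢ/kT) = e^(−0) + e^(−2.846) + e^(−3.518) = 1.000 + 0.05808 + 0.02966 = 1.088.
⟨E⟩ = Σ EᵢPᵢ = 0.03353 eV.
S/k_B = ln Z + ⟨E⟩/kT = ln(1.088) + 0.03353/0.1353 = 0.08434 + 0.2478 = 0.33.

0.33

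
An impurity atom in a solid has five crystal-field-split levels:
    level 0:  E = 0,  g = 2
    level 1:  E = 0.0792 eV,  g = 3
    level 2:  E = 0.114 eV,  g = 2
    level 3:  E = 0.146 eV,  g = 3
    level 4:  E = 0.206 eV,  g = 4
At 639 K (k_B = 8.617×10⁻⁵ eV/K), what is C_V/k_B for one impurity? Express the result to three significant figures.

k_BT = 8.617×10⁻⁵ × 639 K = 0.055063 eV.
Eᵢ/kT = 0, 1.4384, 2.0704, 2.6515, 3.7412.
Z = Σ gᵢe^(−Eᵢ/kT) = 2·e^(−0) + 3·e^(−1.4384) + 2·e^(−2.0704) + 3·e^(−2.6515) + 4·e^(−3.7412) = 2.0000 + 0.71192 + 0.25227 + 0.21164 + 0.094902 = 3.2707.
⟨E⟩ = 0.041457 eV, ⟨E²⟩ = 0.0049784 eV².
C_V/k_B = (⟨E²⟩ − ⟨E⟩²)/(kT)² = (0.0049784 − 0.0017187)/0.0030319 = 1.08.

1.08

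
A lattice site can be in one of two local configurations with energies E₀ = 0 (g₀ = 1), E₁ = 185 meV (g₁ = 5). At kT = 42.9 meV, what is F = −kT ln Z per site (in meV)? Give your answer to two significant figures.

Eᵢ/kT = 0, 4.312.
Z = Σ gᵢe^(−Eᵢ/kT) = 1·e^(−0) + 5·e^(−4.312) = 1.000 + 0.06703 = 1.067.
F = −kT ln Z = −42.9 × ln(1.067) = −42.9 × 0.06485 = -2.8 meV.

-2.8 meV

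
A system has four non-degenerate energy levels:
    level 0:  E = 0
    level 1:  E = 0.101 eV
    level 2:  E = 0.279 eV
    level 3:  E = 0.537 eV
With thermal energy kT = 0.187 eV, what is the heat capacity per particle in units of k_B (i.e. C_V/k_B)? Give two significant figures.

Eᵢ/kT = 0, 0.5401, 1.492, 2.872.
Z = Σ e^(−Eᵢ/kT) = e^(−0) + e^(−0.5401) + e^(−1.492) + e^(−2.872) = 1.000 + 0.5827 + 0.2249 + 0.05659 = 1.864.
⟨E⟩ = 0.08154 eV, ⟨E²⟩ = 0.02134 eV².
C_V/k_B = (⟨E²⟩ − ⟨E⟩²)/(kT)² = (0.02134 − 0.006649)/0.03497 = 0.42.

0.42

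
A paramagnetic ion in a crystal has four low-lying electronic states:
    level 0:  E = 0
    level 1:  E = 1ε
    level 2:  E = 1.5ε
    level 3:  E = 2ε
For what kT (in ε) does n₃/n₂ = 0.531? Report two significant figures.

n₃/n₂ = exp[−(E₃−E₂)/kT] = 0.531.
⇒ (E₃−E₂)/kT = ln(1/0.531) = ln(1.883) = 0.6329.
kT = 0.5ε / 0.6329 = 0.79 ε.

0.79 ε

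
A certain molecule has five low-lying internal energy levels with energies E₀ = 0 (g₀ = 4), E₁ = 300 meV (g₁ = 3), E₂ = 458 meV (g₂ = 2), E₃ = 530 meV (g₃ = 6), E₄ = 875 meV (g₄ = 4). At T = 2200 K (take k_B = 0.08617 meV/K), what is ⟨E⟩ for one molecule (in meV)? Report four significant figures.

95.28 meV

k_BT = 0.08617 × 2200 K = 189.574 meV.
Eᵢ/kT = 0, 1.58250, 2.41594, 2.79574, 4.61561.
Z = Σ gᵢe^(−Eᵢ/kT) = 4·e^(−0) + 3·e^(−1.58250) + 2·e^(−2.41594) + 6·e^(−2.79574) + 4·e^(−4.61561) = 4.00000 + 0.616382 + 0.178567 + 0.366418 + 0.0395846 = 5.20095.
⟨E⟩ = Σ Eᵢ gᵢe^(−Eᵢ/kT) / Z = (0·4.00000 + 300·0.616382 + 458·0.178567 + 530·0.366418 + 875·0.0395846) / 5.20095 = 95.28 meV.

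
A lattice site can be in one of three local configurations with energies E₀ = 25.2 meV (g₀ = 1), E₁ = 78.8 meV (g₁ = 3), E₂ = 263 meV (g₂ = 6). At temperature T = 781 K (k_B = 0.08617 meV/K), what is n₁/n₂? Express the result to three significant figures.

k_BT = 0.08617 × 781 K = 67.299 meV.
n₁/n₂ = (g₁/g₂) exp[−(E₁−E₂)/kT] = (3/6) × exp(−(-184.2 meV)/(67.299 meV)) = (3/6) × exp(2.7370) = 7.72.

7.72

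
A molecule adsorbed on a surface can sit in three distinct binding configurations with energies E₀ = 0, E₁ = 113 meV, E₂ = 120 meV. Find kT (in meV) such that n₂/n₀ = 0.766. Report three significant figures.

n₂/n₀ = exp[−(E₂−E₀)/kT] = 0.766.
⇒ (E₂−E₀)/kT = ln(1/0.766) = ln(1.3055) = 0.26659.
kT = 120 meV / 0.26659 = 450 meV.

450 meV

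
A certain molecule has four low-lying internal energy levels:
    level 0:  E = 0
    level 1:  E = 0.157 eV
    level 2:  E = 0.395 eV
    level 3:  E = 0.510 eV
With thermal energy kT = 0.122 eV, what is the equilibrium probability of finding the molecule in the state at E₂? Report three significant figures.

0.0295

Eᵢ/kT = 0, 1.2869, 3.2377, 4.1803.
Z = Σ e^(−Eᵢ/kT) = e^(−0) + e^(−1.2869) + e^(−3.2377) + e^(−4.1803) = 1.0000 + 0.27613 + 0.039254 + 0.015294 = 1.3307.
P₂ = e^(−E₂/kT) / Z = 0.039254/1.3307 = 0.0295.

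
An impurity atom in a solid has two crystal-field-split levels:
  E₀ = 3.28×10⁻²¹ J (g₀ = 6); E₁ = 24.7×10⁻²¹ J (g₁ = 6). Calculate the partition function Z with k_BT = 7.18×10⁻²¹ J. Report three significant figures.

Z = 3.99

Eᵢ/kT = 0.45682, 3.4401.
Z = Σ gᵢe^(−Eᵢ/kT) = 6·e^(−0.45682) + 6·e^(−3.4401) = 3.7998 + 0.19237 = 3.9922.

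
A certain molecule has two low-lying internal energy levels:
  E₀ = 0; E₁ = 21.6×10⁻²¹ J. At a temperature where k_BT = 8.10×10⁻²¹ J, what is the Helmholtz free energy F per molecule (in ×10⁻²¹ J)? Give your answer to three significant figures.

-0.544 ×10⁻²¹ J

Eᵢ/kT = 0, 2.6667.
Z = Σ e^(−Eᵢ/kT) = e^(−0) + e^(−2.6667) = 1.0000 + 0.069481 = 1.0695.
F = −kT ln Z = −8.10 × ln(1.0695) = −8.10 × 0.067191 = -0.544 ×10⁻²¹ J.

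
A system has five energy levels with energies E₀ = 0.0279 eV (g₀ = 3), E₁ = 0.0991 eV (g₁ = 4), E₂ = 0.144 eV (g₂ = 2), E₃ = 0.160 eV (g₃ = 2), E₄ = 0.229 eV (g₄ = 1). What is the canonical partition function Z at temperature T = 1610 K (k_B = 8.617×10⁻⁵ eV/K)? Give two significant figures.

Z = 5.9

k_BT = 8.617×10⁻⁵ × 1610 K = 0.1387 eV.
Eᵢ/kT = 0.2012, 0.7145, 1.038, 1.154, 1.651.
Z = Σ gᵢe^(−Eᵢ/kT) = 3·e^(−0.2012) + 4·e^(−0.7145) + 2·e^(−1.038) + 2·e^(−1.154) + 1·e^(−1.651) = 2.453 + 1.958 + 0.7083 + 0.6307 + 0.1919 = 5.942.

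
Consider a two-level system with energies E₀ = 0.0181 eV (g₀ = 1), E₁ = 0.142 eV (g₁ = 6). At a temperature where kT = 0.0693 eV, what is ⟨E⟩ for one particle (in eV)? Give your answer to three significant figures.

Eᵢ/kT = 0.26118, 2.0491.
Z = Σ gᵢe^(−Eᵢ/kT) = 1·e^(−0.26118) + 6·e^(−2.0491) = 0.77014 + 0.77310 = 1.5432.
⟨E⟩ = Σ Eᵢ gᵢe^(−Eᵢ/kT) / Z = (0.0181·0.77014 + 0.142·0.77310) / 1.5432 = 0.0802 eV.

0.0802 eV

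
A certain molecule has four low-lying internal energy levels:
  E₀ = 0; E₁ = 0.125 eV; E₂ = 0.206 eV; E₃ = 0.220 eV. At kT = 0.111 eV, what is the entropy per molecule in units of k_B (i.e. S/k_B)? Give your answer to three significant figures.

1.06

Eᵢ/kT = 0, 1.1261, 1.8559, 1.9820.
Z = Σ e^(−Eᵢ/kT) = e^(−0) + e^(−1.1261) + e^(−1.8559) + e^(−1.9820) = 1.0000 + 0.32430 + 0.15631 + 0.13779 = 1.6184.
⟨E⟩ = Σ EᵢPᵢ = 0.063675 eV.
S/k_B = ln Z + ⟨E⟩/kT = ln(1.6184) + 0.063675/0.111 = 0.48144 + 0.57365 = 1.06.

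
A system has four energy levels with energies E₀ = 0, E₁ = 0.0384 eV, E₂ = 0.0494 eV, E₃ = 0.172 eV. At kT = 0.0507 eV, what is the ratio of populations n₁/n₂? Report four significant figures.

1.242

n₁/n₂ = exp[−(E₁−E₂)/kT] = exp(−(-0.0110 eV)/(0.0507 eV)) = exp(0.216963) = 1.242.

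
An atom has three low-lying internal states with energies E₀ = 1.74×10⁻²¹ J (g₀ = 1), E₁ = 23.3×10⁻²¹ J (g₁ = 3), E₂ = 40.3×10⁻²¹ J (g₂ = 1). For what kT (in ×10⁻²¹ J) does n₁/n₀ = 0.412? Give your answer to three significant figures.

n₁/n₀ = (g₁/g₀) exp[−(E₁−E₀)/kT] = 0.412.
⇒ (E₁−E₀)/kT = ln((3/1)/0.412) = ln(7.2816) = 1.9854.
kT = 21.56 ×10⁻²¹ J / 1.9854 = 10.9 ×10⁻²¹ J.

10.9 ×10⁻²¹ J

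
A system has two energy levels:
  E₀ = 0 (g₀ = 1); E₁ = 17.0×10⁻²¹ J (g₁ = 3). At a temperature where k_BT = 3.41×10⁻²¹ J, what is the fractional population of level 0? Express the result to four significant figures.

0.9799

Eᵢ/kT = 0, 4.98534.
Z = Σ gᵢe^(−Eᵢ/kT) = 1·e^(−0) + 3·e^(−4.98534) = 1.00000 + 0.0205124 = 1.02051.
P₀ = g₀ e^(−E₀/kT) / Z = 1.00000/1.02051 = 0.9799.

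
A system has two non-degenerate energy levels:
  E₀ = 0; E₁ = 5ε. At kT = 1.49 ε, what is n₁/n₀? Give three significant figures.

0.0349

n₁/n₀ = exp[−(E₁−E₀)/kT] = exp(−(5ε)/(1.49ε)) = exp(-3.3557) = 0.0349.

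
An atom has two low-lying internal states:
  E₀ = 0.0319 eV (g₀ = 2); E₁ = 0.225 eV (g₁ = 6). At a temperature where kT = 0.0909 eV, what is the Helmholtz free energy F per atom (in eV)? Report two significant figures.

-0.059 eV

Eᵢ/kT = 0.3509, 2.475.
Z = Σ gᵢe^(−Eᵢ/kT) = 2·e^(−0.3509) + 6·e^(−2.475) = 1.408 + 0.5050 = 1.913.
F = −kT ln Z = −0.0909 × ln(1.913) = −0.0909 × 0.6487 = -0.059 eV.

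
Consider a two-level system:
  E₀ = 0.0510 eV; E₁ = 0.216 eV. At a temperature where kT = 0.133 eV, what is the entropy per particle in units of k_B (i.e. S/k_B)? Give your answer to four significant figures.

Eᵢ/kT = 0.383459, 1.62406.
Z = Σ e^(−Eᵢ/kT) = e^(−0.383459) + e^(−1.62406) = 0.681500 + 0.197097 = 0.878597.
⟨E⟩ = Σ EᵢPᵢ = 0.0880147 eV.
S/k_B = ln Z + ⟨E⟩/kT = ln(0.878597) + 0.0880147/0.133 = -0.129429 + 0.661765 = 0.5323.

0.5323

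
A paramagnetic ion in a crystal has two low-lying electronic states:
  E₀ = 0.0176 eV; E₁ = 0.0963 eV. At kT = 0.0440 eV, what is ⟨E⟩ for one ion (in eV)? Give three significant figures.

Eᵢ/kT = 0.40000, 2.1886.
Z = Σ e^(−Eᵢ/kT) = e^(−0.40000) + e^(−2.1886) = 0.67032 + 0.11207 = 0.78239.
⟨E⟩ = Σ Eᵢ e^(−Eᵢ/kT) / Z = (0.0176·0.67032 + 0.0963·0.11207) / 0.78239 = 0.0289 eV.

0.0289 eV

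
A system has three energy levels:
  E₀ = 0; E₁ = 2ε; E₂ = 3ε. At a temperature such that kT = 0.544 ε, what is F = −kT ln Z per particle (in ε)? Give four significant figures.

-0.01573 ε

Eᵢ/kT = 0, 3.67647, 5.51471.
Z = Σ e^(−Eᵢ/kT) = e^(−0) + e^(−3.67647) + e^(−5.51471) = 1.00000 + 0.0253122 + 0.00402710 = 1.02934.
F = −kT ln Z = −0.544 × ln(1.02934) = −0.544 × 0.0289178 = -0.01573 ε.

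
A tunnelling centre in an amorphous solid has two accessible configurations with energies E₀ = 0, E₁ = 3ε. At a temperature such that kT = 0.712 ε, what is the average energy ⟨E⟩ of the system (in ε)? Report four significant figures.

0.04374 ε

Eᵢ/kT = 0, 4.21348.
Z = Σ e^(−Eᵢ/kT) = e^(−0) + e^(−4.21348) = 1.00000 + 0.0147948 = 1.01479.
⟨E⟩ = Σ Eᵢ e^(−Eᵢ/kT) / Z = (0·1.00000 + 3·0.0147948) / 1.01479 = 0.04374 ε.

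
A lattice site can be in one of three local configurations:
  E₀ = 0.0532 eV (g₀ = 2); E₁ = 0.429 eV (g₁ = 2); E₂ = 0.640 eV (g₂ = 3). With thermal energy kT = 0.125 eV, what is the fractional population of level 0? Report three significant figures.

Eᵢ/kT = 0.42560, 3.4320, 5.1200.
Z = Σ gᵢe^(−Eᵢ/kT) = 2·e^(−0.42560) + 2·e^(−3.4320) + 3·e^(−5.1200) = 1.3068 + 0.064644 + 0.017928 = 1.3894.
P₀ = g₀ e^(−E₀/kT) / Z = 1.3068/1.3894 = 0.941.

0.941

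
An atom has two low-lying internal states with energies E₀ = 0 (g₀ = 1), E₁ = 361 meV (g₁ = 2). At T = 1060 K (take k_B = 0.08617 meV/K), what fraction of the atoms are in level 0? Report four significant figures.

k_BT = 0.08617 × 1060 K = 91.3402 meV.
Eᵢ/kT = 0, 3.95226.
Z = Σ gᵢe^(−Eᵢ/kT) = 1·e^(−0) + 2·e^(−3.95226) = 1.00000 + 0.0384225 = 1.03842.
P₀ = g₀ e^(−E₀/kT) / Z = 1.00000/1.03842 = 0.9630.

0.9630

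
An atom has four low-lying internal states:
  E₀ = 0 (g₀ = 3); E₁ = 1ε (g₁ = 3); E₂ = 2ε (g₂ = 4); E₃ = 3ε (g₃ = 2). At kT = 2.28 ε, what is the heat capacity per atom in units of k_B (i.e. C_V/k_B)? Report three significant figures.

Eᵢ/kT = 0, 0.43860, 0.87719, 1.3158.
Z = Σ gᵢe^(−Eᵢ/kT) = 3·e^(−0) + 3·e^(−0.43860) + 4·e^(−0.87719) + 2·e^(−1.3158) = 3.0000 + 1.9348 + 1.6638 + 0.53652 = 7.1351.
⟨E⟩ = 0.96312 ε, ⟨E²⟩ = 1.8807 ε².
C_V/k_B = (⟨E²⟩ − ⟨E⟩²)/(kT)² = (1.8807 − 0.92760)/5.1984 = 0.183.

0.183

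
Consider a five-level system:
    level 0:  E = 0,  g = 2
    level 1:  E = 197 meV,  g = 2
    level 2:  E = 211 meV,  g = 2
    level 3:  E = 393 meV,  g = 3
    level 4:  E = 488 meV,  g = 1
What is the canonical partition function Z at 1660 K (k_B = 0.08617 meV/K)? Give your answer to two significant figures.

k_BT = 0.08617 × 1660 K = 143.0 meV.
Eᵢ/kT = 0, 1.378, 1.476, 2.748, 3.413.
Z = Σ gᵢe^(−Eᵢ/kT) = 2·e^(−0) + 2·e^(−1.378) + 2·e^(−1.476) + 3·e^(−2.748) + 1·e^(−3.413) = 2.000 + 0.5042 + 0.4571 + 0.1922 + 0.03294 = 3.186.

Z = 3.2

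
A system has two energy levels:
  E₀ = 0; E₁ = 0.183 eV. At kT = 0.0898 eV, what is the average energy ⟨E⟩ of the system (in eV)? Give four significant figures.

0.02110 eV

Eᵢ/kT = 0, 2.03786.
Z = Σ e^(−Eᵢ/kT) = e^(−0) + e^(−2.03786) = 1.00000 + 0.130307 = 1.13031.
⟨E⟩ = Σ Eᵢ e^(−Eᵢ/kT) / Z = (0·1.00000 + 0.183·0.130307) / 1.13031 = 0.02110 eV.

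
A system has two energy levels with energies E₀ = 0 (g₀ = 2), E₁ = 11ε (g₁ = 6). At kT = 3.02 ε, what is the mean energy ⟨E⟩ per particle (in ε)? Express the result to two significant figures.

Eᵢ/kT = 0, 3.642.
Z = Σ gᵢe^(−Eᵢ/kT) = 2·e^(−0) + 6·e^(−3.642) = 2.000 + 0.1572 = 2.157.
⟨E⟩ = Σ Eᵢ gᵢe^(−Eᵢ/kT) / Z = (0·2.000 + 11·0.1572) / 2.157 = 0.80 ε.

0.80 ε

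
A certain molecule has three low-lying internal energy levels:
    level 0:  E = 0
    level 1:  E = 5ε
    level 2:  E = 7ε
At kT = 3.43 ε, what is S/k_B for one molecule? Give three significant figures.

0.753

Eᵢ/kT = 0, 1.4577, 2.0408.
Z = Σ e^(−Eᵢ/kT) = e^(−0) + e^(−1.4577) + e^(−2.0408) = 1.0000 + 0.23277 + 0.12992 = 1.3627.
⟨E⟩ = Σ EᵢPᵢ = 1.5215 ε.
S/k_B = ln Z + ⟨E⟩/kT = ln(1.3627) + 1.5215/3.43 = 0.30947 + 0.44359 = 0.753.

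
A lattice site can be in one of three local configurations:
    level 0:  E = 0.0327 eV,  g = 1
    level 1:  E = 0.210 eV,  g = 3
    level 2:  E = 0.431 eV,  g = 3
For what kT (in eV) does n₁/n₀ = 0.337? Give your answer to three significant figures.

0.0811 eV

n₁/n₀ = (g₁/g₀) exp[−(E₁−E₀)/kT] = 0.337.
⇒ (E₁−E₀)/kT = ln((3/1)/0.337) = ln(8.9021) = 2.1863.
kT = 0.1773 eV / 2.1863 = 0.0811 eV.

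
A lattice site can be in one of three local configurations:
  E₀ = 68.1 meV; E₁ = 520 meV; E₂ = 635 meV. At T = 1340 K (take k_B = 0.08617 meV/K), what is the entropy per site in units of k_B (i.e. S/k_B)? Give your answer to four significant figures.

0.1383

k_BT = 0.08617 × 1340 K = 115.468 meV.
Eᵢ/kT = 0.589774, 4.50341, 5.49936.
Z = Σ e^(−Eᵢ/kT) = e^(−0.589774) + e^(−4.50341) + e^(−5.49936) = 0.554453 + 0.0110712 + 0.00408939 = 0.569614.
⟨E⟩ = Σ EᵢPᵢ = 80.9531 meV.
S/k_B = ln Z + ⟨E⟩/kT = ln(0.569614) + 80.9531/115.468 = -0.562796 + 0.701087 = 0.1383.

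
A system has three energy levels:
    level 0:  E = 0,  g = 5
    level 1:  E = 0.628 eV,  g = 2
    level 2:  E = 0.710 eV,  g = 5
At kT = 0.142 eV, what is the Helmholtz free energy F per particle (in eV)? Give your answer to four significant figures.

Eᵢ/kT = 0, 4.42254, 5.00000.
Z = Σ gᵢe^(−Eᵢ/kT) = 5·e^(−0) + 2·e^(−4.42254) + 5·e^(−5.00000) = 5.00000 + 0.0240074 + 0.0336897 = 5.05770.
F = −kT ln Z = −0.142 × ln(5.05770) = −0.142 × 1.62091 = -0.2302 eV.

-0.2302 eV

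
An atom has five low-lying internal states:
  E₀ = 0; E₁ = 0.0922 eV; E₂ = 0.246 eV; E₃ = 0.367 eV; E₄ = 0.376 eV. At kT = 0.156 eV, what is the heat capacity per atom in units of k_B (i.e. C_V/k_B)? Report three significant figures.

Eᵢ/kT = 0, 0.59103, 1.5769, 2.3526, 2.4103.
Z = Σ e^(−Eᵢ/kT) = e^(−0) + e^(−0.59103) + e^(−1.5769) + e^(−2.3526) + e^(−2.4103) = 1.0000 + 0.55376 + 0.20661 + 0.095122 + 0.089788 = 1.9453.
⟨E⟩ = 0.087674 eV, ⟨E²⟩ = 0.021959 eV².
C_V/k_B = (⟨E²⟩ − ⟨E⟩²)/(kT)² = (0.021959 − 0.0076867)/0.024336 = 0.586.

0.586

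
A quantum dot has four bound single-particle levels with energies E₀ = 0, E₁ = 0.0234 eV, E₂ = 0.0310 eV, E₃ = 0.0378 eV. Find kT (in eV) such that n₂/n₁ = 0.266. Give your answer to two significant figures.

n₂/n₁ = exp[−(E₂−E₁)/kT] = 0.266.
⇒ (E₂−E₁)/kT = ln(1/0.266) = ln(3.759) = 1.324.
kT = 0.0076 eV / 1.324 = 0.0057 eV.

0.0057 eV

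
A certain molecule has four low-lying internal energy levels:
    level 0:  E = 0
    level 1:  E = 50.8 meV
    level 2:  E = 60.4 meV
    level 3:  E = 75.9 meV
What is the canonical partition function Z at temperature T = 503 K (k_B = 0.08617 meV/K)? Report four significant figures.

Z = 1.732

k_BT = 0.08617 × 503 K = 43.3435 meV.
Eᵢ/kT = 0, 1.17203, 1.39352, 1.75113.
Z = Σ e^(−Eᵢ/kT) = e^(−0) + e^(−1.17203) + e^(−1.39352) + e^(−1.75113) = 1.00000 + 0.309738 + 0.248200 + 0.173578 = 1.73152.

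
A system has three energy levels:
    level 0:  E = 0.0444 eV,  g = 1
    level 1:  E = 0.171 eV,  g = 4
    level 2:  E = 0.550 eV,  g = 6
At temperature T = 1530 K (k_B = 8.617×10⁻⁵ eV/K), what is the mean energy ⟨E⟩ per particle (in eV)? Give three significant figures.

0.142 eV

k_BT = 8.617×10⁻⁵ × 1530 K = 0.13184 eV.
Eᵢ/kT = 0.33677, 1.2970, 4.1717.
Z = Σ gᵢe^(−Eᵢ/kT) = 1·e^(−0.33677) + 4·e^(−1.2970) + 6·e^(−4.1717) = 0.71407 + 1.0934 + 0.092556 = 1.9000.
⟨E⟩ = Σ Eᵢ gᵢe^(−Eᵢ/kT) / Z = (0.0444·0.71407 + 0.171·1.0934 + 0.550·0.092556) / 1.9000 = 0.142 eV.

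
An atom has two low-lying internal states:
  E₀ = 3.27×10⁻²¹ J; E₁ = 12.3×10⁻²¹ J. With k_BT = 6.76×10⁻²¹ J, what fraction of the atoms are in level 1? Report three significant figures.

0.208

Eᵢ/kT = 0.48373, 1.8195.
Z = Σ e^(−Eᵢ/kT) = e^(−0.48373) + e^(−1.8195) = 0.61648 + 0.16211 = 0.77859.
P₁ = e^(−E₁/kT) / Z = 0.16211/0.77859 = 0.208.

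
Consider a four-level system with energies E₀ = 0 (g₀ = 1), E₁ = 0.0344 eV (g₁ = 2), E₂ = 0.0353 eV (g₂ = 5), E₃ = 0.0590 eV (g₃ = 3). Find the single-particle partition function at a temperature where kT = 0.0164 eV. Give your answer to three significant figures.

Z = 1.91

Eᵢ/kT = 0, 2.0976, 2.1524, 3.5976.
Z = Σ gᵢe^(−Eᵢ/kT) = 1·e^(−0) + 2·e^(−2.0976) + 5·e^(−2.1524) + 3·e^(−3.5976) = 1.0000 + 0.24550 + 0.58102 + 0.082168 = 1.9087.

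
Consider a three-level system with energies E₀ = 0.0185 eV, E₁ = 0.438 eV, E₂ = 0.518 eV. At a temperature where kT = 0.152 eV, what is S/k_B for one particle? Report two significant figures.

Eᵢ/kT = 0.1217, 2.882, 3.408.
Z = Σ e^(−Eᵢ/kT) = e^(−0.1217) + e^(−2.882) + e^(−3.408) = 0.8854 + 0.05602 + 0.03311 = 0.9745.
⟨E⟩ = Σ EᵢPᵢ = 0.05959 eV.
S/k_B = ln Z + ⟨E⟩/kT = ln(0.9745) + 0.05959/0.152 = -0.02583 + 0.3920 = 0.37.

0.37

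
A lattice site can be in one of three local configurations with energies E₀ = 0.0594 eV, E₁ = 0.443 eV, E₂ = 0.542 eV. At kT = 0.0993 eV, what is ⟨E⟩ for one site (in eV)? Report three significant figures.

Eᵢ/kT = 0.59819, 4.4612, 5.4582.
Z = Σ e^(−Eᵢ/kT) = e^(−0.59819) + e^(−4.4612) + e^(−5.4582) = 0.54981 + 0.011548 + 0.0042612 = 0.56562.
⟨E⟩ = Σ Eᵢ e^(−Eᵢ/kT) / Z = (0.0594·0.54981 + 0.443·0.011548 + 0.542·0.0042612) / 0.56562 = 0.0709 eV.

0.0709 eV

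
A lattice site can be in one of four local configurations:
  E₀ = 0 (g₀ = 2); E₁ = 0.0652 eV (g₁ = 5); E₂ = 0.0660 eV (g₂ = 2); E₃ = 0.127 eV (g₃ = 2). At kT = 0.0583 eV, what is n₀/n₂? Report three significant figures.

n₀/n₂ = (g₀/g₂) exp[−(E₀−E₂)/kT] = (2/2) × exp(−(-0.0660 eV)/(0.0583 eV)) = (2/2) × exp(1.1321) = 3.10.

3.10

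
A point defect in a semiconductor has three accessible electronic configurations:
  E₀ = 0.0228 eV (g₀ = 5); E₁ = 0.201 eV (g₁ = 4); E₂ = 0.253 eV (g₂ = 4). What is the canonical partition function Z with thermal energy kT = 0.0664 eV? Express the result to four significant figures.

Z = 3.829

Eᵢ/kT = 0.343373, 3.02711, 3.81024.
Z = Σ gᵢe^(−Eᵢ/kT) = 5·e^(−0.343373) + 4·e^(−3.02711) + 4·e^(−3.81024) = 3.54687 + 0.193822 + 0.0885715 = 3.82926.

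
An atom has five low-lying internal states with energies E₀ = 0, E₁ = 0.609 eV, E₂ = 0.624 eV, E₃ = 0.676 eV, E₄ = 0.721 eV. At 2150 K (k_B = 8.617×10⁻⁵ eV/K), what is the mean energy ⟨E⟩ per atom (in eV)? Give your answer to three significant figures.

0.0685 eV

k_BT = 8.617×10⁻⁵ × 2150 K = 0.18527 eV.
Eᵢ/kT = 0, 3.2871, 3.3681, 3.6487, 3.8916.
Z = Σ e^(−Eᵢ/kT) = e^(−0) + e^(−3.2871) + e^(−3.3681) + e^(−3.6487) + e^(−3.8916) = 1.0000 + 0.037362 + 0.034455 + 0.026025 + 0.020413 = 1.1183.
⟨E⟩ = Σ Eᵢ e^(−Eᵢ/kT) / Z = (0·1.0000 + 0.609·0.037362 + 0.624·0.034455 + 0.676·0.026025 + 0.721·0.020413) / 1.1183 = 0.0685 eV.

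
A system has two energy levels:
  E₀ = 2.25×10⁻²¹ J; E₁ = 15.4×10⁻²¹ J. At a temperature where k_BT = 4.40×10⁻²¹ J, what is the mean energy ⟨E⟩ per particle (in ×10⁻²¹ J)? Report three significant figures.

Eᵢ/kT = 0.51136, 3.5000.
Z = Σ e^(−Eᵢ/kT) = e^(−0.51136) + e^(−3.5000) = 0.59968 + 0.030197 = 0.62988.
⟨E⟩ = Σ Eᵢ e^(−Eᵢ/kT) / Z = (2.25·0.59968 + 15.4·0.030197) / 0.62988 = 2.88 ×10⁻²¹ J.

2.88 ×10⁻²¹ J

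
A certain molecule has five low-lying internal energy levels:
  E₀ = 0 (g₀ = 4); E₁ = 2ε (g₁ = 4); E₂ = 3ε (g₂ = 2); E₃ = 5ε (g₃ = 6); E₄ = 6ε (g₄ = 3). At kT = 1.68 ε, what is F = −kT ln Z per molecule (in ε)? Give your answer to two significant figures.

Eᵢ/kT = 0, 1.190, 1.786, 2.976, 3.571.
Z = Σ gᵢe^(−Eᵢ/kT) = 4·e^(−0) + 4·e^(−1.190) + 2·e^(−1.786) + 6·e^(−2.976) + 3·e^(−3.571) = 4.000 + 1.217 + 0.3353 + 0.3060 + 0.08438 = 5.943.
F = −kT ln Z = −1.68 × ln(5.943) = −1.68 × 1.782 = -3.0 ε.

-3.0 ε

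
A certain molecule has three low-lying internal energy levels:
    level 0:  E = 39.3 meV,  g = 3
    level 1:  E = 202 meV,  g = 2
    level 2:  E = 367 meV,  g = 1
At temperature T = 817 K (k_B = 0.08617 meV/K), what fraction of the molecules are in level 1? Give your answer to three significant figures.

k_BT = 0.08617 × 817 K = 70.401 meV.
Eᵢ/kT = 0.55823, 2.8693, 5.2130.
Z = Σ gᵢe^(−Eᵢ/kT) = 3·e^(−0.55823) + 2·e^(−2.8693) + 1·e^(−5.2130) = 1.7167 + 0.11348 + 0.0054453 = 1.8356.
P₁ = g₁ e^(−E₁/kT) / Z = 0.11348/1.8356 = 0.0618.

0.0618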